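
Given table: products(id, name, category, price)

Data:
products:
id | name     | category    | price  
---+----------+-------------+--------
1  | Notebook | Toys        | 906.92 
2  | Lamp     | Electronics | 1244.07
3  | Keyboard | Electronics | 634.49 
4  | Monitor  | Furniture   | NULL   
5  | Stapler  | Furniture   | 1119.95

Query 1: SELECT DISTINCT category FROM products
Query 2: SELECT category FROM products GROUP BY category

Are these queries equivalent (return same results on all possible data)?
Yes, equivalent

Both queries return: [('Electronics',), ('Furniture',), ('Toys',)]

Reason: Both get unique categorys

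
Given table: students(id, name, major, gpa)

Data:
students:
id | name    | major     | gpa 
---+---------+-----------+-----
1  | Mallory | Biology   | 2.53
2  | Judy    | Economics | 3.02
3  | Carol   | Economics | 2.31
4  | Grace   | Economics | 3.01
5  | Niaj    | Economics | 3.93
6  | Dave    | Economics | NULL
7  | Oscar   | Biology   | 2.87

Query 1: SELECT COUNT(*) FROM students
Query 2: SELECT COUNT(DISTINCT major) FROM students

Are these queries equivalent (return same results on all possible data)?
No, not equivalent

Query 1 returns: [(7,)]
Query 2 returns: [(2,)]

Reason: COUNT(*) counts rows, COUNT(DISTINCT major) counts unique majors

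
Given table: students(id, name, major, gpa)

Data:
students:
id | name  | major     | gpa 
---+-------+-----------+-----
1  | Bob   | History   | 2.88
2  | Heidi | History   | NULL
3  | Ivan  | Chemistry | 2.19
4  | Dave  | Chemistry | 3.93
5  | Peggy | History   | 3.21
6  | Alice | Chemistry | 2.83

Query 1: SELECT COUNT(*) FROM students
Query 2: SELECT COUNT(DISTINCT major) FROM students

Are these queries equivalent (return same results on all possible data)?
No, not equivalent

Query 1 returns: [(6,)]
Query 2 returns: [(2,)]

Reason: COUNT(*) counts rows, COUNT(DISTINCT major) counts unique majors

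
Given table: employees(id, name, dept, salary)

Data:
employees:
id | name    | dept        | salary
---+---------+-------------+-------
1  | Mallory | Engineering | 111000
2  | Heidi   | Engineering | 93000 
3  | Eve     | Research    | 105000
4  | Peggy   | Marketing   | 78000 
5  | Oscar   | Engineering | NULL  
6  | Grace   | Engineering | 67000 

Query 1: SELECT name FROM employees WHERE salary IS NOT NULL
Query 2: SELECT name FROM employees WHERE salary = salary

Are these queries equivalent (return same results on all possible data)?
Yes, equivalent

Both queries return: [('Eve',), ('Grace',), ('Heidi',), ('Mallory',), ('Peggy',)]

Reason: IS NOT NULL vs self-equality (both exclude NULLs)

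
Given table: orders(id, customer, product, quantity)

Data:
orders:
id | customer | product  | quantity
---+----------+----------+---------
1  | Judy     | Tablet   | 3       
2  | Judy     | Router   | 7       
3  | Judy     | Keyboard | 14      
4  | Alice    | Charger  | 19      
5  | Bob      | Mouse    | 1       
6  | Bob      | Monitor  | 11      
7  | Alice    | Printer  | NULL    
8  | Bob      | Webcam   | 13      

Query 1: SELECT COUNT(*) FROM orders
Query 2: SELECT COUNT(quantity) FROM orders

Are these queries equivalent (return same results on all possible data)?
No, not equivalent

Query 1 returns: [(8,)]
Query 2 returns: [(7,)]

Reason: COUNT(*) includes NULLs, COUNT(column) excludes them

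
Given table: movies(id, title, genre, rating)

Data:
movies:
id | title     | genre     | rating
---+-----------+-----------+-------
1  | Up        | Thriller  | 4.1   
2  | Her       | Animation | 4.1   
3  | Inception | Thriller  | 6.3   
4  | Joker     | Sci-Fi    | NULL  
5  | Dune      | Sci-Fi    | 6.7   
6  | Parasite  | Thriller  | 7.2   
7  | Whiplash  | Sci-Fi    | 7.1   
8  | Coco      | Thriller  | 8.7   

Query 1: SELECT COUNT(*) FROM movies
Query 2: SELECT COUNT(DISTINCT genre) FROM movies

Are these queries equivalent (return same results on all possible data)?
No, not equivalent

Query 1 returns: [(8,)]
Query 2 returns: [(3,)]

Reason: COUNT(*) counts rows, COUNT(DISTINCT genre) counts unique genres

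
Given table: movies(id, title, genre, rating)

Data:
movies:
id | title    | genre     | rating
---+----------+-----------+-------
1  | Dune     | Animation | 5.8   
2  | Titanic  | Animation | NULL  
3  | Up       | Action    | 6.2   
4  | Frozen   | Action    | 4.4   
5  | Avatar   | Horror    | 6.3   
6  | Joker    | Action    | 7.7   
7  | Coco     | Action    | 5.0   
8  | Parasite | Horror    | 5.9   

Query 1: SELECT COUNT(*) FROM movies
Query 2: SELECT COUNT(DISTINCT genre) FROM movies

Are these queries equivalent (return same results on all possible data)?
No, not equivalent

Query 1 returns: [(8,)]
Query 2 returns: [(3,)]

Reason: COUNT(*) counts rows, COUNT(DISTINCT genre) counts unique genres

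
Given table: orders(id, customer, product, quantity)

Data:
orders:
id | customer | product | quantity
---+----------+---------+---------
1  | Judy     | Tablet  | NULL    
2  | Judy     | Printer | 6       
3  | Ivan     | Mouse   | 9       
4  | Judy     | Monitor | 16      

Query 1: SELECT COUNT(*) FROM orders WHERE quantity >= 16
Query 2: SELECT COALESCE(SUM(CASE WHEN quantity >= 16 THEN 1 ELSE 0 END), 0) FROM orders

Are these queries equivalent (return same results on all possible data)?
Yes, equivalent

Both queries return: [(1,)]

Reason: COUNT with WHERE vs conditional SUM (COALESCE handles empty-table NULL)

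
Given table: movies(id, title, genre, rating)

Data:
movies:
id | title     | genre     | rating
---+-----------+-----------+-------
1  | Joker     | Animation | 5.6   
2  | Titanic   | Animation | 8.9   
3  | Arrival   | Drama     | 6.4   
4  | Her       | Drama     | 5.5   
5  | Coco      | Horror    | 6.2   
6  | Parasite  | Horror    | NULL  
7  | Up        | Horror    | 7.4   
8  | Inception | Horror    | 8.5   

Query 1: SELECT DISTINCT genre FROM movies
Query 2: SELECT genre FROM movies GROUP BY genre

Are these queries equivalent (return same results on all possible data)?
Yes, equivalent

Both queries return: [('Animation',), ('Drama',), ('Horror',)]

Reason: Both get unique genres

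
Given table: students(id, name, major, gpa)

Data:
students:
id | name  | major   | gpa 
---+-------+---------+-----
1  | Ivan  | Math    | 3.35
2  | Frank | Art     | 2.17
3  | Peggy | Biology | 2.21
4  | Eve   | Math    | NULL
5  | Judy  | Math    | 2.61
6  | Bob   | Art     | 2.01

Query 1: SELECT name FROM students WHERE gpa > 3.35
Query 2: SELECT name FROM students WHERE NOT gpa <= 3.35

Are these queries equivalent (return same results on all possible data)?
Yes, equivalent

Both queries return: []

Reason: Both filter gpa > 3.35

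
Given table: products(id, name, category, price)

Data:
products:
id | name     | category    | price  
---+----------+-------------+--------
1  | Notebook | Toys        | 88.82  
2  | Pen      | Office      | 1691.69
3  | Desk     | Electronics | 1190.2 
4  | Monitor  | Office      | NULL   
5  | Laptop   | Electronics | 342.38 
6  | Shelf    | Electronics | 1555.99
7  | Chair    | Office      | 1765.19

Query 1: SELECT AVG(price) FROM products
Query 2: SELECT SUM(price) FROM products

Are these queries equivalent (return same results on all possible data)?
No, not equivalent

Query 1 returns: [(1105.7116666666668,)]
Query 2 returns: [(6634.27,)]

Reason: AVG vs SUM give different aggregate values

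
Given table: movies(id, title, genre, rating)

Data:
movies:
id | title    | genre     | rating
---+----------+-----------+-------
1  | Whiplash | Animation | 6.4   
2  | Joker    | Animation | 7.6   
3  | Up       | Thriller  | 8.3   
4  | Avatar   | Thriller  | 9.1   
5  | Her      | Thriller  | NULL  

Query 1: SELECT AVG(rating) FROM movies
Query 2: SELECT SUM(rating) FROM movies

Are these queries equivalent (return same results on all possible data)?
No, not equivalent

Query 1 returns: [(7.85,)]
Query 2 returns: [(31.4,)]

Reason: AVG vs SUM give different aggregate values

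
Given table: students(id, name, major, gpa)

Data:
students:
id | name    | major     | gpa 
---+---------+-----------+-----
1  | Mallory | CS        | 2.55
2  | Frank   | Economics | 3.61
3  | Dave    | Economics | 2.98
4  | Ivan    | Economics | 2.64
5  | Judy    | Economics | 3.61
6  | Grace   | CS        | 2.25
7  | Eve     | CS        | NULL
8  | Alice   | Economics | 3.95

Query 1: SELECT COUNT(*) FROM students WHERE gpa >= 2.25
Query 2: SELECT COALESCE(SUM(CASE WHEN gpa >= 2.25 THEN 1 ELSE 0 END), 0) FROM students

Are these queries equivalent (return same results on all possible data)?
Yes, equivalent

Both queries return: [(7,)]

Reason: COUNT with WHERE vs conditional SUM (COALESCE handles empty-table NULL)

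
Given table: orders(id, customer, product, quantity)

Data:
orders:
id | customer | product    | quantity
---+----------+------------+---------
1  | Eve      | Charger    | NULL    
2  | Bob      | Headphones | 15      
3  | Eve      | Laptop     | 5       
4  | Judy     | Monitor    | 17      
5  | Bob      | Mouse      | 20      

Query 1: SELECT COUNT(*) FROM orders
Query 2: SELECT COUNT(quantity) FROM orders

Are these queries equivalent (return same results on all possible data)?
No, not equivalent

Query 1 returns: [(5,)]
Query 2 returns: [(4,)]

Reason: COUNT(*) includes NULLs, COUNT(column) excludes them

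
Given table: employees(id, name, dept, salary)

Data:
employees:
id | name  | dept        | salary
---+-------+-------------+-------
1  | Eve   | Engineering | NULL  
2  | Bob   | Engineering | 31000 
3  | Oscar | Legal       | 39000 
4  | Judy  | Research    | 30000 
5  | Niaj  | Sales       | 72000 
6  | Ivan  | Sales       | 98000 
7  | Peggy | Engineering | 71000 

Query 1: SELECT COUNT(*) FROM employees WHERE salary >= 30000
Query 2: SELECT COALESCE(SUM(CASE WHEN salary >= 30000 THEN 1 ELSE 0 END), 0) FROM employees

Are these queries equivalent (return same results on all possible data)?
Yes, equivalent

Both queries return: [(6,)]

Reason: COUNT with WHERE vs conditional SUM (COALESCE handles empty-table NULL)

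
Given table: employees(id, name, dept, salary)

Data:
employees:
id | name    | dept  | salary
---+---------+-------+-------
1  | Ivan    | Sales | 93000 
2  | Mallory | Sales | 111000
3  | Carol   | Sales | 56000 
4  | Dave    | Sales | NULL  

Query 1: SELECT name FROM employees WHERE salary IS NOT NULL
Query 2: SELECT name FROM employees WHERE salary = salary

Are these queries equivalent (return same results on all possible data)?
Yes, equivalent

Both queries return: [('Carol',), ('Ivan',), ('Mallory',)]

Reason: IS NOT NULL vs self-equality (both exclude NULLs)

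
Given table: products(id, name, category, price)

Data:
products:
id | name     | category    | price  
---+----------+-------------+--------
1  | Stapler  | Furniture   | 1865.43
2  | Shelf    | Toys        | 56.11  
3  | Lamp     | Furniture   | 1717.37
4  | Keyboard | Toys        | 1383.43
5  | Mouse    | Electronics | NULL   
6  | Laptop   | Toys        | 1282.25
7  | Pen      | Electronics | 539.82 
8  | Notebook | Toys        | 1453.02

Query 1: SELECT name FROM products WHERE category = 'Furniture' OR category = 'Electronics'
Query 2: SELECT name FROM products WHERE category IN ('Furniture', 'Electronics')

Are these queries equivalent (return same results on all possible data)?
Yes, equivalent

Both queries return: [('Lamp',), ('Mouse',), ('Pen',), ('Stapler',)]

Reason: OR vs IN are equivalent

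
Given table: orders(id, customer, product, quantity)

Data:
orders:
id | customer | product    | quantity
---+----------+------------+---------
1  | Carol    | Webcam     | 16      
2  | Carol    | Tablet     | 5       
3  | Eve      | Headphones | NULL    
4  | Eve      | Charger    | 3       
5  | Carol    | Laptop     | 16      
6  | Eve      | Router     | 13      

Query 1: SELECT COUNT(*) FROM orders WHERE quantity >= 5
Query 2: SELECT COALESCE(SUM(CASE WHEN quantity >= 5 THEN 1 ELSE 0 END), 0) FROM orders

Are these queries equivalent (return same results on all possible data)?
Yes, equivalent

Both queries return: [(4,)]

Reason: COUNT with WHERE vs conditional SUM (COALESCE handles empty-table NULL)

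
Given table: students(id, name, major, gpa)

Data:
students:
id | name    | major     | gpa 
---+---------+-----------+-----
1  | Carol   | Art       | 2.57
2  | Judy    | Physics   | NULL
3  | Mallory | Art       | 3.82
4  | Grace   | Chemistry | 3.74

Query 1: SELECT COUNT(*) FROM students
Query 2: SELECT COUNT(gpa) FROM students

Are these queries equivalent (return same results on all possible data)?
No, not equivalent

Query 1 returns: [(4,)]
Query 2 returns: [(3,)]

Reason: COUNT(*) includes NULLs, COUNT(column) excludes them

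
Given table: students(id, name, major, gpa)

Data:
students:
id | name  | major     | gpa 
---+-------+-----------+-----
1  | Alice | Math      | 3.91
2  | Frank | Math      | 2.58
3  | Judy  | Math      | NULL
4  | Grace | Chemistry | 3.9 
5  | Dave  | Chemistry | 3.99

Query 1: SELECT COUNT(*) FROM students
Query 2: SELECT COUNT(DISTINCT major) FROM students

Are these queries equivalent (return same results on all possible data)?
No, not equivalent

Query 1 returns: [(5,)]
Query 2 returns: [(2,)]

Reason: COUNT(*) counts rows, COUNT(DISTINCT major) counts unique majors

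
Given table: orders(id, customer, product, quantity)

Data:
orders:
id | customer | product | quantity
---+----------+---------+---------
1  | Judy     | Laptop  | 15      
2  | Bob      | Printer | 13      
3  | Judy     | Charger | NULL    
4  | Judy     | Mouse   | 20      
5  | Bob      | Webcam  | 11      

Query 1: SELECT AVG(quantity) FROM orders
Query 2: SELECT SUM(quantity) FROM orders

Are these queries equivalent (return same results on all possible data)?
No, not equivalent

Query 1 returns: [(14.75,)]
Query 2 returns: [(59,)]

Reason: AVG vs SUM give different aggregate values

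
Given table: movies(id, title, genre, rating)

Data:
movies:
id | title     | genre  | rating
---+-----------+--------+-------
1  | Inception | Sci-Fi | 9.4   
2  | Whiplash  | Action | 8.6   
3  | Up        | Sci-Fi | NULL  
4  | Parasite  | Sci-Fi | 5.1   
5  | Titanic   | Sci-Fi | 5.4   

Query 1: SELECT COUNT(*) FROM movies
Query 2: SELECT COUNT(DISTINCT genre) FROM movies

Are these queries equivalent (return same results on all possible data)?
No, not equivalent

Query 1 returns: [(5,)]
Query 2 returns: [(2,)]

Reason: COUNT(*) counts rows, COUNT(DISTINCT genre) counts unique genres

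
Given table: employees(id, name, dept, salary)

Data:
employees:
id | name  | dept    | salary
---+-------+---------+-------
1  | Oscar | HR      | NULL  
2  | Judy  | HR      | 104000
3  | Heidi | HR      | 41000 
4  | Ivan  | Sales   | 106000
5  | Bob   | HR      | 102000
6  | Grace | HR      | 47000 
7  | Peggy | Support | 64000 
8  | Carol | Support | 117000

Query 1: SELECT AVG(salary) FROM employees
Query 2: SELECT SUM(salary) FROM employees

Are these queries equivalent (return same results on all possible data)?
No, not equivalent

Query 1 returns: [(83000.0,)]
Query 2 returns: [(581000,)]

Reason: AVG vs SUM give different aggregate values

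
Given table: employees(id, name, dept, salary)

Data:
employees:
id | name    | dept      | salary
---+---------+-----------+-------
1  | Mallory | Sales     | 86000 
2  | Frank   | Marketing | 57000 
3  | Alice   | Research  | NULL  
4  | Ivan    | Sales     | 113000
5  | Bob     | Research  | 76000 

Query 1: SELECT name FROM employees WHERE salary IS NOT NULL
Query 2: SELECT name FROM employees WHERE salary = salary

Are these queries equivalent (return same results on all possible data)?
Yes, equivalent

Both queries return: [('Bob',), ('Frank',), ('Ivan',), ('Mallory',)]

Reason: IS NOT NULL vs self-equality (both exclude NULLs)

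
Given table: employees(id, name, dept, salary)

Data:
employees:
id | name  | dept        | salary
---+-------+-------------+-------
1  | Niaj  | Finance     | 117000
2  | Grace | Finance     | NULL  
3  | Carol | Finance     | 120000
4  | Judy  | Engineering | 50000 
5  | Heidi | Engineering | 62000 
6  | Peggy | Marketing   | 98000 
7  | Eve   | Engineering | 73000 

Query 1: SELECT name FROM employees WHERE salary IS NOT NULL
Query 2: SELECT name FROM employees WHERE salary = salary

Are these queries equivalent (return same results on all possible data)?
Yes, equivalent

Both queries return: [('Carol',), ('Eve',), ('Heidi',), ('Judy',), ('Niaj',), ('Peggy',)]

Reason: IS NOT NULL vs self-equality (both exclude NULLs)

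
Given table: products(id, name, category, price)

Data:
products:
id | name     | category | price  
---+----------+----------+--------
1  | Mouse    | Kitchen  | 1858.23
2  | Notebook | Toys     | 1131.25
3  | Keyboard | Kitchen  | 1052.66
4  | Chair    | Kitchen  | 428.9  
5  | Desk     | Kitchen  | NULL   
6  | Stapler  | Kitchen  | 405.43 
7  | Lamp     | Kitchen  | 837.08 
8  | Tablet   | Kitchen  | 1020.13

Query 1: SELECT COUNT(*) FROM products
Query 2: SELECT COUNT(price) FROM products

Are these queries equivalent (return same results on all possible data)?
No, not equivalent

Query 1 returns: [(8,)]
Query 2 returns: [(7,)]

Reason: COUNT(*) includes NULLs, COUNT(column) excludes them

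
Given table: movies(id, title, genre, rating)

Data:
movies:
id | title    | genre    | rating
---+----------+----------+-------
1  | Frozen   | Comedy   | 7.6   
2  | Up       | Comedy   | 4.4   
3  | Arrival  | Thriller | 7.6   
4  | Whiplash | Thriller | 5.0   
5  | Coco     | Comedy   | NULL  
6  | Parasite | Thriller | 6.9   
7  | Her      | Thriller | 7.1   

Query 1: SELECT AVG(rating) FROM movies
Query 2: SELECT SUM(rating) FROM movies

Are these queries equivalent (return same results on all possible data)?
No, not equivalent

Query 1 returns: [(6.433333333333334,)]
Query 2 returns: [(38.6,)]

Reason: AVG vs SUM give different aggregate values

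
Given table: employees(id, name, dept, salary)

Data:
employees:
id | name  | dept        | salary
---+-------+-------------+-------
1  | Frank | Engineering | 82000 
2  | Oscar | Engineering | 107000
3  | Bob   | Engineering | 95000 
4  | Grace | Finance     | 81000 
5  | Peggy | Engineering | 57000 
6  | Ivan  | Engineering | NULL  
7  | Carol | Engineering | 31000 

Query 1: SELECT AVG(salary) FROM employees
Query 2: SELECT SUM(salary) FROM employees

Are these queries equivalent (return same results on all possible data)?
No, not equivalent

Query 1 returns: [(75500.0,)]
Query 2 returns: [(453000,)]

Reason: AVG vs SUM give different aggregate values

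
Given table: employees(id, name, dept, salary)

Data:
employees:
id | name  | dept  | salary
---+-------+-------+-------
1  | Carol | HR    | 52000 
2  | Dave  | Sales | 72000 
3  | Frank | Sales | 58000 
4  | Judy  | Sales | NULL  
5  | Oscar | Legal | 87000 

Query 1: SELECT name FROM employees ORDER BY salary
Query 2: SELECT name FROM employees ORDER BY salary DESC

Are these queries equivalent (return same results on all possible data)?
No, not equivalent

Query 1 returns: [('Judy',), ('Carol',), ('Frank',), ('Dave',), ('Oscar',)]
Query 2 returns: [('Oscar',), ('Dave',), ('Frank',), ('Carol',), ('Judy',)]

Reason: ASC vs DESC gives opposite ordering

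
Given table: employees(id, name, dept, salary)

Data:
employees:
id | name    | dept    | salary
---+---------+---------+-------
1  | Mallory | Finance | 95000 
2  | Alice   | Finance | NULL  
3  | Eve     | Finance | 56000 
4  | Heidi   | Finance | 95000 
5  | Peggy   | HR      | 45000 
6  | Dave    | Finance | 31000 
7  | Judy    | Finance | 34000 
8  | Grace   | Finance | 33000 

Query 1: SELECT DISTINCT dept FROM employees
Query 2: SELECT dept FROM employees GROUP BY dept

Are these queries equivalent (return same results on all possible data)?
Yes, equivalent

Both queries return: [('Finance',), ('HR',)]

Reason: Both get unique depts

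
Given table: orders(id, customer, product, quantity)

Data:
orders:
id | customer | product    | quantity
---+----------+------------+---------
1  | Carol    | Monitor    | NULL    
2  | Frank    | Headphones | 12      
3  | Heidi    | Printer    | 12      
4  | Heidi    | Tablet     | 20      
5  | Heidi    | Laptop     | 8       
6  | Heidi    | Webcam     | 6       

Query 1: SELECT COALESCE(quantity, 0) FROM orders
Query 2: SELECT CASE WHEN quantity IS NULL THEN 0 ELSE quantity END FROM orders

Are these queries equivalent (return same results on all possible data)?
Yes, equivalent

Both queries return: [(0,), (6,), (8,), (12,), (12,), (20,)]

Reason: COALESCE vs CASE for NULL handling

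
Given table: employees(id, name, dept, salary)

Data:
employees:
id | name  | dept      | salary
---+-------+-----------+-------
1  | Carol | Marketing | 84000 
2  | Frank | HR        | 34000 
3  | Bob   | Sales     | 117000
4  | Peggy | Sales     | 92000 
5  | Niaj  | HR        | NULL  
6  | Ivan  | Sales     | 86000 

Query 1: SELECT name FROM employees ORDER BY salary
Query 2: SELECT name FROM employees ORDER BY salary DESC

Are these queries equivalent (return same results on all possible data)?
No, not equivalent

Query 1 returns: [('Niaj',), ('Frank',), ('Carol',), ('Ivan',), ('Peggy',), ('Bob',)]
Query 2 returns: [('Bob',), ('Peggy',), ('Ivan',), ('Carol',), ('Frank',), ('Niaj',)]

Reason: ASC vs DESC gives opposite ordering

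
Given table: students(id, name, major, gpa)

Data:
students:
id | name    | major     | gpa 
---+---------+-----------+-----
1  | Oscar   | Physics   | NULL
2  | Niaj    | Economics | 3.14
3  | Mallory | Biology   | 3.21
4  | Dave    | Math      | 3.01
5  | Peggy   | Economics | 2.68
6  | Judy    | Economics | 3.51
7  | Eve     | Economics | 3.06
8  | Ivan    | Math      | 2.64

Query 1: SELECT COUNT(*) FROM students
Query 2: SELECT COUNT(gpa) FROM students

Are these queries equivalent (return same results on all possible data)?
No, not equivalent

Query 1 returns: [(8,)]
Query 2 returns: [(7,)]

Reason: COUNT(*) includes NULLs, COUNT(column) excludes them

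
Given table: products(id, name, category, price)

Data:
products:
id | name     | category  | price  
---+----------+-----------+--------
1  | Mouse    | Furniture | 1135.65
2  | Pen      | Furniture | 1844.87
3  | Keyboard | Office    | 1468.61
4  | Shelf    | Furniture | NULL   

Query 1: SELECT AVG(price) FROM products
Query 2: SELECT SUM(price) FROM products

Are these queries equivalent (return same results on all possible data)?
No, not equivalent

Query 1 returns: [(1483.0433333333333,)]
Query 2 returns: [(4449.13,)]

Reason: AVG vs SUM give different aggregate values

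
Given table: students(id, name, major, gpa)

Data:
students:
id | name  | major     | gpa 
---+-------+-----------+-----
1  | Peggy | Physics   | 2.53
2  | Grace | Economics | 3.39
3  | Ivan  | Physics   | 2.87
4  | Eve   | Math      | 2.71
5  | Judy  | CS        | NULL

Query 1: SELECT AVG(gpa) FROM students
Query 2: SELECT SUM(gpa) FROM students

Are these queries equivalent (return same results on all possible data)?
No, not equivalent

Query 1 returns: [(2.875,)]
Query 2 returns: [(11.5,)]

Reason: AVG vs SUM give different aggregate values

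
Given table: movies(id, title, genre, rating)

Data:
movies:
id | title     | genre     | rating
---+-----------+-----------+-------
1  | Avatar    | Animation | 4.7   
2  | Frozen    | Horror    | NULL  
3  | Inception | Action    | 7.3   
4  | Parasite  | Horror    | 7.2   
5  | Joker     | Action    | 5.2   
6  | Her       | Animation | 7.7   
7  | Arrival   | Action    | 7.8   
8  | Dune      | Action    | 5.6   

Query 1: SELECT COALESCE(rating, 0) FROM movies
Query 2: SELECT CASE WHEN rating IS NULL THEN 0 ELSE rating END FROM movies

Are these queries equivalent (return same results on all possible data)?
Yes, equivalent

Both queries return: [(0,), (4.7,), (5.2,), (5.6,), (7.2,), (7.3,), (7.7,), (7.8,)]

Reason: COALESCE vs CASE for NULL handling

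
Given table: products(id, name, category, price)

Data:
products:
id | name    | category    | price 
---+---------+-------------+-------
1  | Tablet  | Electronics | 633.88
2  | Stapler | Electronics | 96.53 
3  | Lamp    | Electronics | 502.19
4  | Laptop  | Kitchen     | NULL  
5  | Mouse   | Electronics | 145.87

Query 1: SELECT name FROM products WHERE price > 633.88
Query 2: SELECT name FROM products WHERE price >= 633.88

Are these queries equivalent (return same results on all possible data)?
No, not equivalent

Query 1 returns: []
Query 2 returns: [('Tablet',)]

Reason: > vs >= gives different results when price = 633.88 exists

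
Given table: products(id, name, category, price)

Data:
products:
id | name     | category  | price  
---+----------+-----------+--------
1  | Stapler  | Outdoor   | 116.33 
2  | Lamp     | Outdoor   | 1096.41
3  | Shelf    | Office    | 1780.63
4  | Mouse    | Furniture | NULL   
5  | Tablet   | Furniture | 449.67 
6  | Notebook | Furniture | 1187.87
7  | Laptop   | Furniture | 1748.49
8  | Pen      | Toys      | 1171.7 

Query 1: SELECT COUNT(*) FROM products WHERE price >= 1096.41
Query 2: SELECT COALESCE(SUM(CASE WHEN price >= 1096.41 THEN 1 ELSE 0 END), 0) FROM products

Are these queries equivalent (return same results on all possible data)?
Yes, equivalent

Both queries return: [(5,)]

Reason: COUNT with WHERE vs conditional SUM (COALESCE handles empty-table NULL)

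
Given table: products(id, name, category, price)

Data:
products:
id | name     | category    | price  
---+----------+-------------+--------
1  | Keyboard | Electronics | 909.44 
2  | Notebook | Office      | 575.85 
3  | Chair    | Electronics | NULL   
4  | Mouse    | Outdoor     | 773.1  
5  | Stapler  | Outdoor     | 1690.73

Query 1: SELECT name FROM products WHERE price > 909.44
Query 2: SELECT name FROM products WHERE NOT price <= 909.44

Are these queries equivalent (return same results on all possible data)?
Yes, equivalent

Both queries return: [('Stapler',)]

Reason: Both filter price > 909.44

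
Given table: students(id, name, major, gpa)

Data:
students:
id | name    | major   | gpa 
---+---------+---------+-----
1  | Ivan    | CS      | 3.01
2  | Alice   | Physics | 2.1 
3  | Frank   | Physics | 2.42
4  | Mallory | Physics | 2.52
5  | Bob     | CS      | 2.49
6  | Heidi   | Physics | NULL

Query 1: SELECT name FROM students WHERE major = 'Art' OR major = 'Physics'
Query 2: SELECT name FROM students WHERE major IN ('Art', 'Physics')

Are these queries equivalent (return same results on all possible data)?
Yes, equivalent

Both queries return: [('Alice',), ('Frank',), ('Heidi',), ('Mallory',)]

Reason: OR vs IN are equivalent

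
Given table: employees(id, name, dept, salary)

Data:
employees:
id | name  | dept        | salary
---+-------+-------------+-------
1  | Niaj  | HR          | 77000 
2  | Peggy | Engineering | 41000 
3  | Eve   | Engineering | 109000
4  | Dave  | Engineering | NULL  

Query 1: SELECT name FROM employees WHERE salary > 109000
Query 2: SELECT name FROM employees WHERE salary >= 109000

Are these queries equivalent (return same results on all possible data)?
No, not equivalent

Query 1 returns: []
Query 2 returns: [('Eve',)]

Reason: > vs >= gives different results when salary = 109000 exists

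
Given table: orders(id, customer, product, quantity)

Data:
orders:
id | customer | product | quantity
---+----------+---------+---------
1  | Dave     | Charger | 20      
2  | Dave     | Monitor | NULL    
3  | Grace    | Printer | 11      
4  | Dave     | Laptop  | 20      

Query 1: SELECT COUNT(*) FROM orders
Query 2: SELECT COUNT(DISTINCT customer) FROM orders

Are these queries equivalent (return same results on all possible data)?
No, not equivalent

Query 1 returns: [(4,)]
Query 2 returns: [(2,)]

Reason: COUNT(*) counts rows, COUNT(DISTINCT customer) counts unique customers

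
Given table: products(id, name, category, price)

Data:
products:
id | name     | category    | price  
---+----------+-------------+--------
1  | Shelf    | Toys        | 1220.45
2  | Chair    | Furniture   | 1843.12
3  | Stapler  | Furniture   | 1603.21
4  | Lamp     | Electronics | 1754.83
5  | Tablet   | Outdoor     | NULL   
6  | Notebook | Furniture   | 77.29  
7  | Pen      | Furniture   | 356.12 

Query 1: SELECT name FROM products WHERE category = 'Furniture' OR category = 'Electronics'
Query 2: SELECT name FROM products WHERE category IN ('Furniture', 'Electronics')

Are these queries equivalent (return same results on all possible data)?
Yes, equivalent

Both queries return: [('Chair',), ('Lamp',), ('Notebook',), ('Pen',), ('Stapler',)]

Reason: OR vs IN are equivalent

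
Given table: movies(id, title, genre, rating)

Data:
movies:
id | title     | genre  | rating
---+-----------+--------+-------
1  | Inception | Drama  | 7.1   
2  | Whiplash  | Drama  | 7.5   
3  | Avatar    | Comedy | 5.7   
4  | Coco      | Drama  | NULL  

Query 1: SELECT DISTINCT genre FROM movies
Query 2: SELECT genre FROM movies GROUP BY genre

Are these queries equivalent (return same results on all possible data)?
Yes, equivalent

Both queries return: [('Comedy',), ('Drama',)]

Reason: Both get unique genres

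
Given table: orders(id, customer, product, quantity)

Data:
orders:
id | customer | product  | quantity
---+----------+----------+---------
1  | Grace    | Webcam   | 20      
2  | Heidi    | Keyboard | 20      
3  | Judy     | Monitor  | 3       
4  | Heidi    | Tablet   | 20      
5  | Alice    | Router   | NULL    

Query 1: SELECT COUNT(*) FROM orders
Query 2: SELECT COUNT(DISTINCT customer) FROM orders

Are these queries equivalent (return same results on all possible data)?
No, not equivalent

Query 1 returns: [(5,)]
Query 2 returns: [(4,)]

Reason: COUNT(*) counts rows, COUNT(DISTINCT customer) counts unique customers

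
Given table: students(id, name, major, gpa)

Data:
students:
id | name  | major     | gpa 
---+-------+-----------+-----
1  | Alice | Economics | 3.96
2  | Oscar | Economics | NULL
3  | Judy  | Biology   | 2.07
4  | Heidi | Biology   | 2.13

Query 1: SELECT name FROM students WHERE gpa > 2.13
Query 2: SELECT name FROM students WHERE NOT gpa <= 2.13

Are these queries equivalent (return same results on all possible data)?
Yes, equivalent

Both queries return: [('Alice',)]

Reason: Both filter gpa > 2.13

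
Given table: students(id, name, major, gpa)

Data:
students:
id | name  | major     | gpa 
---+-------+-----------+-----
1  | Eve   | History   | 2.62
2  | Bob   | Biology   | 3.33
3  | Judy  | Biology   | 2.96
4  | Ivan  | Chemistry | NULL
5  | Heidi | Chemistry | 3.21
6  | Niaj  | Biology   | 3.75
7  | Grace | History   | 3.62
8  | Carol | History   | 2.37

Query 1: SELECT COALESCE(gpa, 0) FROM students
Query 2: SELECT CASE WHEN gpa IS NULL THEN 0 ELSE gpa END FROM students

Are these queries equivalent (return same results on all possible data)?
Yes, equivalent

Both queries return: [(0,), (2.37,), (2.62,), (2.96,), (3.21,), (3.33,), (3.62,), (3.75,)]

Reason: COALESCE vs CASE for NULL handling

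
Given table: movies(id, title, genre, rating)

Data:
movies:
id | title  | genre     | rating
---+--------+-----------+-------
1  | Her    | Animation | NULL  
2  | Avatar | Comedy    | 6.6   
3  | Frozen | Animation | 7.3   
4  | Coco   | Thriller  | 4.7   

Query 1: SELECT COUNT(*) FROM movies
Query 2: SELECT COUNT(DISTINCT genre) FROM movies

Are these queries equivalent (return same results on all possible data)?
No, not equivalent

Query 1 returns: [(4,)]
Query 2 returns: [(3,)]

Reason: COUNT(*) counts rows, COUNT(DISTINCT genre) counts unique genres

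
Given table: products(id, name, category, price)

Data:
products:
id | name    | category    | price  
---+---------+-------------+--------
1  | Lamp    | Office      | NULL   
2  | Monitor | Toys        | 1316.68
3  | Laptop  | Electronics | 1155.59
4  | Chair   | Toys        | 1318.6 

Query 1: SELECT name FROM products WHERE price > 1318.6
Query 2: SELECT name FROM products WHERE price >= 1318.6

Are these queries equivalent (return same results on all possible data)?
No, not equivalent

Query 1 returns: []
Query 2 returns: [('Chair',)]

Reason: > vs >= gives different results when price = 1318.6 exists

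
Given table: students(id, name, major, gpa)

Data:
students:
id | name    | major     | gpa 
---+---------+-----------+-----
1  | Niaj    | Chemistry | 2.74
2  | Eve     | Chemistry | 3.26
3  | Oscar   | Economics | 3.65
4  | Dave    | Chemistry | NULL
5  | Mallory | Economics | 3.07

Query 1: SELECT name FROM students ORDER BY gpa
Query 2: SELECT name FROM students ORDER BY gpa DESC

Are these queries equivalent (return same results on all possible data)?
No, not equivalent

Query 1 returns: [('Dave',), ('Niaj',), ('Mallory',), ('Eve',), ('Oscar',)]
Query 2 returns: [('Oscar',), ('Eve',), ('Mallory',), ('Niaj',), ('Dave',)]

Reason: ASC vs DESC gives opposite ordering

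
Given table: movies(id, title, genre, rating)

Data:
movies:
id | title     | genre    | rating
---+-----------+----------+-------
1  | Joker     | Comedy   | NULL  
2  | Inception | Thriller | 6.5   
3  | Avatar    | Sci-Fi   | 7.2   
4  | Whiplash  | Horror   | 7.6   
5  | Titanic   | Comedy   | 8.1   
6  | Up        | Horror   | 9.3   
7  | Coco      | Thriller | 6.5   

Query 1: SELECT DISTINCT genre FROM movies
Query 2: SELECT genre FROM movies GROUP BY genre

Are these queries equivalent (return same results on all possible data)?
Yes, equivalent

Both queries return: [('Comedy',), ('Horror',), ('Sci-Fi',), ('Thriller',)]

Reason: Both get unique genres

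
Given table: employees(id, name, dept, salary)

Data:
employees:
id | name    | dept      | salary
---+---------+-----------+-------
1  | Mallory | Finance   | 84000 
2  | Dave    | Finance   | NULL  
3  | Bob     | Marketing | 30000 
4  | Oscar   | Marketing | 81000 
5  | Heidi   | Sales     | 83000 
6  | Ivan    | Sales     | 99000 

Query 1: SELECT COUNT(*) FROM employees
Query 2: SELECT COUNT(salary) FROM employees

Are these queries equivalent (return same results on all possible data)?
No, not equivalent

Query 1 returns: [(6,)]
Query 2 returns: [(5,)]

Reason: COUNT(*) includes NULLs, COUNT(column) excludes them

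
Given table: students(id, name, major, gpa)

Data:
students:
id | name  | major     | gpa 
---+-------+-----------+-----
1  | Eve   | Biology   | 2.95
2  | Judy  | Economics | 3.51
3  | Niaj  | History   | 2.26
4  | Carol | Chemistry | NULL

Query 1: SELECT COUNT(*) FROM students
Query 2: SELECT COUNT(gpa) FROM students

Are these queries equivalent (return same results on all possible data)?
No, not equivalent

Query 1 returns: [(4,)]
Query 2 returns: [(3,)]

Reason: COUNT(*) includes NULLs, COUNT(column) excludes them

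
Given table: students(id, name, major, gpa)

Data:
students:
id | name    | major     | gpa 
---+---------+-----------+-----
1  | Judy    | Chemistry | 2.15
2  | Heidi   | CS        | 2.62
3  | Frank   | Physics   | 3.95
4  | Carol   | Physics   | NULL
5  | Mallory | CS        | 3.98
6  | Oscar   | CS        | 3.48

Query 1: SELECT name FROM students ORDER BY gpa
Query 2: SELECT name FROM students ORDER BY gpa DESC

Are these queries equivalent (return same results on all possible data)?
No, not equivalent

Query 1 returns: [('Carol',), ('Judy',), ('Heidi',), ('Oscar',), ('Frank',), ('Mallory',)]
Query 2 returns: [('Mallory',), ('Frank',), ('Oscar',), ('Heidi',), ('Judy',), ('Carol',)]

Reason: ASC vs DESC gives opposite ordering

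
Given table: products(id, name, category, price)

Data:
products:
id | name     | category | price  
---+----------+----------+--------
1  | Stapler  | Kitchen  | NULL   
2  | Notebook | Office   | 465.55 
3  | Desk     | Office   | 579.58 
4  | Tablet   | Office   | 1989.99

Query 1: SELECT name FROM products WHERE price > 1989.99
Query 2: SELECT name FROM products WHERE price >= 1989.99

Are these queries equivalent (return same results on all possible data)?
No, not equivalent

Query 1 returns: []
Query 2 returns: [('Tablet',)]

Reason: > vs >= gives different results when price = 1989.99 exists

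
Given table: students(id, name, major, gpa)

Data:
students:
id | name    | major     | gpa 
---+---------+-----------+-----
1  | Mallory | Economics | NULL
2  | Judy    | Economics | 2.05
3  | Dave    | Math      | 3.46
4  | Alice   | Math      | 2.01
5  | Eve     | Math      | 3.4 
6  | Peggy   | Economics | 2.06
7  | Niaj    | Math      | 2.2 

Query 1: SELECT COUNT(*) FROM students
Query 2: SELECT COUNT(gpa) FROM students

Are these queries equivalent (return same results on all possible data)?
No, not equivalent

Query 1 returns: [(7,)]
Query 2 returns: [(6,)]

Reason: COUNT(*) includes NULLs, COUNT(column) excludes them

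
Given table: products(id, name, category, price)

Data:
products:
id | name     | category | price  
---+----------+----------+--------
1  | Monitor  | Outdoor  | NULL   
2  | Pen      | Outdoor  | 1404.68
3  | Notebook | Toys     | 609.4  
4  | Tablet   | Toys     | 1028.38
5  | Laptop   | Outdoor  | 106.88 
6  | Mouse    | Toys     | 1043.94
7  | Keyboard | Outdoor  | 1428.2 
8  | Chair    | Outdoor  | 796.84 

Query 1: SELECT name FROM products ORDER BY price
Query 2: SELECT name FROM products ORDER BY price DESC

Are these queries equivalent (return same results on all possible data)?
No, not equivalent

Query 1 returns: [('Monitor',), ('Laptop',), ('Notebook',), ('Chair',), ('Tablet',), ('Mouse',), ('Pen',), ('Keyboard',)]
Query 2 returns: [('Keyboard',), ('Pen',), ('Mouse',), ('Tablet',), ('Chair',), ('Notebook',), ('Laptop',), ('Monitor',)]

Reason: ASC vs DESC gives opposite ordering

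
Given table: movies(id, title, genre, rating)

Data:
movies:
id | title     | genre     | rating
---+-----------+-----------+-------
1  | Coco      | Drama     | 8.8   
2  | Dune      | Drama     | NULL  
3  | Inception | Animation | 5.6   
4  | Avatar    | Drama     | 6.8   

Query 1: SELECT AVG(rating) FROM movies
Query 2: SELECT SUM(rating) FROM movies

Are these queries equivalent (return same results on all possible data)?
No, not equivalent

Query 1 returns: [(7.066666666666666,)]
Query 2 returns: [(21.2,)]

Reason: AVG vs SUM give different aggregate values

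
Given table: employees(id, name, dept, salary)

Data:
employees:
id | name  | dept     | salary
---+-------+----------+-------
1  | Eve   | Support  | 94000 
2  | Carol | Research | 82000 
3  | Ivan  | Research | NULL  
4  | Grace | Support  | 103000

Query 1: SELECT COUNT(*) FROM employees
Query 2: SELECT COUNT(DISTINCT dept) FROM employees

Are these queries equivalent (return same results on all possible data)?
No, not equivalent

Query 1 returns: [(4,)]
Query 2 returns: [(2,)]

Reason: COUNT(*) counts rows, COUNT(DISTINCT dept) counts unique depts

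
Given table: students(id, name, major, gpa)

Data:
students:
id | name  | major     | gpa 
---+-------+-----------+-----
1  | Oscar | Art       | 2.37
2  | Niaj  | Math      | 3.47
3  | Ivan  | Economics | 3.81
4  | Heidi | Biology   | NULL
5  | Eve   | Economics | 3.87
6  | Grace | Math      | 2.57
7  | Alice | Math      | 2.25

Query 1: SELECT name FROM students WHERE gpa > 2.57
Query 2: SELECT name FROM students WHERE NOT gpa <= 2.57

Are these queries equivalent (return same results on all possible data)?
Yes, equivalent

Both queries return: [('Eve',), ('Ivan',), ('Niaj',)]

Reason: Both filter gpa > 2.57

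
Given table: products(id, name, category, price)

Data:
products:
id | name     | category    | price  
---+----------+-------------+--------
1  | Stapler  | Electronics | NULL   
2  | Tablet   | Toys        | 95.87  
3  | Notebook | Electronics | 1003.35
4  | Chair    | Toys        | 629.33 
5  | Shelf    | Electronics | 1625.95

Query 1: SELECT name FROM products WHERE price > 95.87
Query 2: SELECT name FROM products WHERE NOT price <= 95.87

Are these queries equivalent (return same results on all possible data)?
Yes, equivalent

Both queries return: [('Chair',), ('Notebook',), ('Shelf',)]

Reason: Both filter price > 95.87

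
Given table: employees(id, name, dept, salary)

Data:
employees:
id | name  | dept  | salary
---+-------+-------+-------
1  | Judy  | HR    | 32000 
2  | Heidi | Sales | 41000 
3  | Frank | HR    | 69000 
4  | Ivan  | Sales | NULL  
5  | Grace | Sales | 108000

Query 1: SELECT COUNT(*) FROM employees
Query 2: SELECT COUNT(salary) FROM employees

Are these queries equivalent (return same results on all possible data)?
No, not equivalent

Query 1 returns: [(5,)]
Query 2 returns: [(4,)]

Reason: COUNT(*) includes NULLs, COUNT(column) excludes them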